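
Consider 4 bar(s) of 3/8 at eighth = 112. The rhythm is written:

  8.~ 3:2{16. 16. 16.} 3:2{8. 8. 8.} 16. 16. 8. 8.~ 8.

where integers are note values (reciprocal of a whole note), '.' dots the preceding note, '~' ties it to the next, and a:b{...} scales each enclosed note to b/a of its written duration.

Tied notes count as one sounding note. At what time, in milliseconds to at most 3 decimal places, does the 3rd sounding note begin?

note 3 onset = 5/2b = 1339.286ms

1. 0.0ms @ 0 + 1071.429ms (2)
2. 1071.429ms @ 2 + 267.857ms (1/2)
3. 1339.286ms @ 5/2 + 267.857ms (1/2)
4. 1607.143ms @ 3 + 535.714ms (1)
5. 2142.857ms @ 4 + 535.714ms (1)
6. 2678.571ms @ 5 + 535.714ms (1)
7. 3214.286ms @ 6 + 401.786ms (3/4)
8. 3616.071ms @ 27/4 + 401.786ms (3/4)
9. 4017.857ms @ 15/2 + 803.571ms (3/2)
10. 4821.429ms @ 9 + 1607.143ms (3)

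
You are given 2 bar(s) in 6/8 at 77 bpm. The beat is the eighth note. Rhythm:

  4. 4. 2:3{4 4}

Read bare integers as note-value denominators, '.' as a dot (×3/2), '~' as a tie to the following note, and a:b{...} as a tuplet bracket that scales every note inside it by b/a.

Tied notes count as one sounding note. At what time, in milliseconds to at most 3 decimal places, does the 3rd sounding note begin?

1. 0.0ms @ 0 + 2337.662ms (3)
2. 2337.662ms @ 3 + 2337.662ms (3)
3. 4675.325ms @ 6 + 2337.662ms (3)
4. 7012.987ms @ 9 + 2337.662ms (3)

note 3 onset = 6b = 4675.325ms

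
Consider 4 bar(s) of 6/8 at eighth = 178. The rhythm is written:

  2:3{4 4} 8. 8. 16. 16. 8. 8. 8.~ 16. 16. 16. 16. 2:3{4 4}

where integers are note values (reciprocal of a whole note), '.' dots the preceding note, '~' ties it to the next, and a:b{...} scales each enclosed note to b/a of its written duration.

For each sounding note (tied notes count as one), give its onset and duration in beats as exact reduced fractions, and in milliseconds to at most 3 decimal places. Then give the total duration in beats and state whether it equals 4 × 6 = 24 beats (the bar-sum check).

1) 0.0ms=0b +1011.236ms=3b
2) 1011.236ms=3b +1011.236ms=3b
3) 2022.472ms=6b +505.618ms=3/2b
4) 2528.09ms=15/2b +505.618ms=3/2b
5) 3033.708ms=9b +252.809ms=3/4b
6) 3286.517ms=39/4b +252.809ms=3/4b
7) 3539.326ms=21/2b +505.618ms=3/2b
8) 4044.944ms=12b +505.618ms=3/2b
9) 4550.562ms=27/2b +758.427ms=9/4b
10) 5308.989ms=63/4b +252.809ms=3/4b
11) 5561.798ms=33/2b +252.809ms=3/4b
12) 5814.607ms=69/4b +252.809ms=3/4b
13) 6067.416ms=18b +1011.236ms=3b
14) 7078.652ms=21b +1011.236ms=3b
Σ=24b of 24 (178bpm 6/8) — PASS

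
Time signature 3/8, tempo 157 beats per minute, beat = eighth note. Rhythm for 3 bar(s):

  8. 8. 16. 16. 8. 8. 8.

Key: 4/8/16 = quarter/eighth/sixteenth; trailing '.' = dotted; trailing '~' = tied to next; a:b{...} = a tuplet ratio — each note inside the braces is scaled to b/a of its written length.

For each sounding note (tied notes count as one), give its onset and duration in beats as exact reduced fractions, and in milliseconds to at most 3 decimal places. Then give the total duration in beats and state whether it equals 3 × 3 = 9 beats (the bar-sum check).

1) 0.0ms=0b +573.248ms=3/2b
2) 573.248ms=3/2b +573.248ms=3/2b
3) 1146.497ms=3b +286.624ms=3/4b
4) 1433.121ms=15/4b +286.624ms=3/4b
5) 1719.745ms=9/2b +573.248ms=3/2b
6) 2292.994ms=6b +573.248ms=3/2b
7) 2866.242ms=15/2b +573.248ms=3/2b
Σ=9b of 9 (157bpm 3/8) — PASS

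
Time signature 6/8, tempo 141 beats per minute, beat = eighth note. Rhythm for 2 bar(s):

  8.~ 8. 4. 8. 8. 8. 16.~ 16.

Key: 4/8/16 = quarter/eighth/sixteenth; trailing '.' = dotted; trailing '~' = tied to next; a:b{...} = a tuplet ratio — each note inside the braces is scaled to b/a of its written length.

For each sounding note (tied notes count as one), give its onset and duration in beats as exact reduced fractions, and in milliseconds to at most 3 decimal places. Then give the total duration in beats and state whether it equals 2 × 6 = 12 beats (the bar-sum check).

1) 0.0ms=0b +1276.596ms=3b
2) 1276.596ms=3b +1276.596ms=3b
3) 2553.191ms=6b +638.298ms=3/2b
4) 3191.489ms=15/2b +638.298ms=3/2b
5) 3829.787ms=9b +638.298ms=3/2b
6) 4468.085ms=21/2b +638.298ms=3/2b
Σ=12b of 12 (141bpm 6/8) — PASS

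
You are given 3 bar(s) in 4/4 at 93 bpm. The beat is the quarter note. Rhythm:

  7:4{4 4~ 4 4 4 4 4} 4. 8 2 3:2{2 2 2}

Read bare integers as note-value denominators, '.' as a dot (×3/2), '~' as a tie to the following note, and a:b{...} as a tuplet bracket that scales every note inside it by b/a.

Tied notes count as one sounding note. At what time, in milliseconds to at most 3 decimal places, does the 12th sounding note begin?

note 12 onset = 32/3b = 6881.72ms

1. 0.0ms @ 0 + 368.664ms (4/7)
2. 368.664ms @ 4/7 + 737.327ms (8/7)
3. 1105.991ms @ 12/7 + 368.664ms (4/7)
4. 1474.654ms @ 16/7 + 368.664ms (4/7)
5. 1843.318ms @ 20/7 + 368.664ms (4/7)
6. 2211.982ms @ 24/7 + 368.664ms (4/7)
7. 2580.645ms @ 4 + 967.742ms (3/2)
8. 3548.387ms @ 11/2 + 322.581ms (1/2)
9. 3870.968ms @ 6 + 1290.323ms (2)
10. 5161.29ms @ 8 + 860.215ms (4/3)
11. 6021.505ms @ 28/3 + 860.215ms (4/3)
12. 6881.72ms @ 32/3 + 860.215ms (4/3)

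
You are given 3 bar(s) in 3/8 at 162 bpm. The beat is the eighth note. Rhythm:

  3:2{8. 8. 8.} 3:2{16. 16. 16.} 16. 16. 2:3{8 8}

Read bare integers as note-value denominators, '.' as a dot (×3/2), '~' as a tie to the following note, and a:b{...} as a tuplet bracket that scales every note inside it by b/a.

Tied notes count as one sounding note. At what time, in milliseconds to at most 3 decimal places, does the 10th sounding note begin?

note 10 onset = 15/2b = 2777.778ms

1. 0.0ms @ 0 + 370.37ms (1)
2. 370.37ms @ 1 + 370.37ms (1)
3. 740.741ms @ 2 + 370.37ms (1)
4. 1111.111ms @ 3 + 185.185ms (1/2)
5. 1296.296ms @ 7/2 + 185.185ms (1/2)
6. 1481.481ms @ 4 + 185.185ms (1/2)
7. 1666.667ms @ 9/2 + 277.778ms (3/4)
8. 1944.444ms @ 21/4 + 277.778ms (3/4)
9. 2222.222ms @ 6 + 555.556ms (3/2)
10. 2777.778ms @ 15/2 + 555.556ms (3/2)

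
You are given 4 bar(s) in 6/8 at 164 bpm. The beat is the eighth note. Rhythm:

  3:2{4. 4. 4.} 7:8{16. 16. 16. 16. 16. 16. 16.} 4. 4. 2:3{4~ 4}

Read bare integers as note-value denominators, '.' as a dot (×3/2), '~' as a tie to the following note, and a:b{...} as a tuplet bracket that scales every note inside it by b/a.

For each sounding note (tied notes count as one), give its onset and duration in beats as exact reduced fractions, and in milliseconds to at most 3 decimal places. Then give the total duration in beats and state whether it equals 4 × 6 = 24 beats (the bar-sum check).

1) 0.0ms=0b +731.707ms=2b
2) 731.707ms=2b +731.707ms=2b
3) 1463.415ms=4b +731.707ms=2b
4) 2195.122ms=6b +313.589ms=6/7b
5) 2508.711ms=48/7b +313.589ms=6/7b
6) 2822.3ms=54/7b +313.589ms=6/7b
7) 3135.889ms=60/7b +313.589ms=6/7b
8) 3449.477ms=66/7b +313.589ms=6/7b
9) 3763.066ms=72/7b +313.589ms=6/7b
10) 4076.655ms=78/7b +313.589ms=6/7b
11) 4390.244ms=12b +1097.561ms=3b
12) 5487.805ms=15b +1097.561ms=3b
13) 6585.366ms=18b +2195.122ms=6b
Σ=24b of 24 (164bpm 6/8) — PASS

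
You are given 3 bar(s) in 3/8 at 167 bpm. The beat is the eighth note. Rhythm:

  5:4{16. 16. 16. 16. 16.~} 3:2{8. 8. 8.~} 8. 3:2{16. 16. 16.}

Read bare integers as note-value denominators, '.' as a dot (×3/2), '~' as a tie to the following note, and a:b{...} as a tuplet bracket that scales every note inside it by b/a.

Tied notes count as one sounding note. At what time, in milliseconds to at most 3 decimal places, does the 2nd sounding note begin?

1. 0.0ms @ 0 + 215.569ms (3/5)
2. 215.569ms @ 3/5 + 215.569ms (3/5)
3. 431.138ms @ 6/5 + 215.569ms (3/5)
4. 646.707ms @ 9/5 + 215.569ms (3/5)
5. 862.275ms @ 12/5 + 574.85ms (8/5)
6. 1437.126ms @ 4 + 359.281ms (1)
7. 1796.407ms @ 5 + 898.204ms (5/2)
8. 2694.611ms @ 15/2 + 179.641ms (1/2)
9. 2874.251ms @ 8 + 179.641ms (1/2)
10. 3053.892ms @ 17/2 + 179.641ms (1/2)

note 2 onset = 3/5b = 215.569ms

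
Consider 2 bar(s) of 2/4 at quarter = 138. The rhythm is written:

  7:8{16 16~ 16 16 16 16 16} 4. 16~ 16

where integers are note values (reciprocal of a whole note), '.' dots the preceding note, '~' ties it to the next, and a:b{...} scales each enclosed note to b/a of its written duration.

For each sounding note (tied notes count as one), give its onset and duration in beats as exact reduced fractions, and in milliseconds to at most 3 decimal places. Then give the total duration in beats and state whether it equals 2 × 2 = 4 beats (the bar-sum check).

1) 0.0ms=0b +124.224ms=2/7b
2) 124.224ms=2/7b +248.447ms=4/7b
3) 372.671ms=6/7b +124.224ms=2/7b
4) 496.894ms=8/7b +124.224ms=2/7b
5) 621.118ms=10/7b +124.224ms=2/7b
6) 745.342ms=12/7b +124.224ms=2/7b
7) 869.565ms=2b +652.174ms=3/2b
8) 1521.739ms=7/2b +217.391ms=1/2b
Σ=4b of 4 (138bpm 2/4) — PASS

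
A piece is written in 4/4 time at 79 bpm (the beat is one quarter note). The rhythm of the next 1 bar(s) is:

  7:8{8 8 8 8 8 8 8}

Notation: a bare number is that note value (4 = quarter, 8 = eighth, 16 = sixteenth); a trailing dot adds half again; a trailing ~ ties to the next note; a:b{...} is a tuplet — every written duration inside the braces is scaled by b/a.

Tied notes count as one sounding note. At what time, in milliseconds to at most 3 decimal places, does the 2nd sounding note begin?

note 2 onset = 4/7b = 433.996ms

1. 0.0ms @ 0 + 433.996ms (4/7)
2. 433.996ms @ 4/7 + 433.996ms (4/7)
3. 867.993ms @ 8/7 + 433.996ms (4/7)
4. 1301.989ms @ 12/7 + 433.996ms (4/7)
5. 1735.986ms @ 16/7 + 433.996ms (4/7)
6. 2169.982ms @ 20/7 + 433.996ms (4/7)
7. 2603.978ms @ 24/7 + 433.996ms (4/7)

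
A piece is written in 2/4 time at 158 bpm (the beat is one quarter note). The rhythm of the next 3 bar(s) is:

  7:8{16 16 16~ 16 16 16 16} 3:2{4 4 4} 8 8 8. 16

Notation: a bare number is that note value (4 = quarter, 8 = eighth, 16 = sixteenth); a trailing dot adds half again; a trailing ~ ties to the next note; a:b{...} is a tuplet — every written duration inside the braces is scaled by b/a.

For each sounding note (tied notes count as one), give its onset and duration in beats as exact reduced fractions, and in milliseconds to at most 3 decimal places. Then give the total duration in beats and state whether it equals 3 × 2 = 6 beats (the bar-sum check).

1) 0.0ms=0b +108.499ms=2/7b
2) 108.499ms=2/7b +108.499ms=2/7b
3) 216.998ms=4/7b +216.998ms=4/7b
4) 433.996ms=8/7b +108.499ms=2/7b
5) 542.495ms=10/7b +108.499ms=2/7b
6) 650.995ms=12/7b +108.499ms=2/7b
7) 759.494ms=2b +253.165ms=2/3b
8) 1012.658ms=8/3b +253.165ms=2/3b
9) 1265.823ms=10/3b +253.165ms=2/3b
10) 1518.987ms=4b +189.873ms=1/2b
11) 1708.861ms=9/2b +189.873ms=1/2b
12) 1898.734ms=5b +284.81ms=3/4b
13) 2183.544ms=23/4b +94.937ms=1/4b
Σ=6b of 6 (158bpm 2/4) — PASS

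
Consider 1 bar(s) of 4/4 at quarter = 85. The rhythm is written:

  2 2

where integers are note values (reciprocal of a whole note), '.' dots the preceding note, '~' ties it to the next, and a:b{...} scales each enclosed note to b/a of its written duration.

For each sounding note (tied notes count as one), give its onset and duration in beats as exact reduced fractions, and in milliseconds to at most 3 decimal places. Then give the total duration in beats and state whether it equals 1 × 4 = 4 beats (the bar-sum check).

1) 0.0ms=0b +1411.765ms=2b
2) 1411.765ms=2b +1411.765ms=2b
Σ=4b of 4 (85bpm 4/4) — PASS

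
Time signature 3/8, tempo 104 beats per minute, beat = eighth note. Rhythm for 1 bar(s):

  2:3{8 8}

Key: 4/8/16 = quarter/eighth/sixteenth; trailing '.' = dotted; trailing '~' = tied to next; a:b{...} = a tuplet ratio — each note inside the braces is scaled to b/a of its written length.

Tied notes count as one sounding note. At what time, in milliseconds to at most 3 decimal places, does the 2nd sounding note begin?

1. 0.0ms @ 0 + 865.385ms (3/2)
2. 865.385ms @ 3/2 + 865.385ms (3/2)

note 2 onset = 3/2b = 865.385ms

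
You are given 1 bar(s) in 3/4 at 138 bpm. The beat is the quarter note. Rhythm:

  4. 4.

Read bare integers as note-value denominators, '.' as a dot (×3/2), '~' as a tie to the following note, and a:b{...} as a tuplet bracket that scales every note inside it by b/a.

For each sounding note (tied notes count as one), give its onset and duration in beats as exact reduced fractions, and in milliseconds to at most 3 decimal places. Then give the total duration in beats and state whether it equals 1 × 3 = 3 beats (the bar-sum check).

1) 0.0ms=0b +652.174ms=3/2b
2) 652.174ms=3/2b +652.174ms=3/2b
Σ=3b of 3 (138bpm 3/4) — PASS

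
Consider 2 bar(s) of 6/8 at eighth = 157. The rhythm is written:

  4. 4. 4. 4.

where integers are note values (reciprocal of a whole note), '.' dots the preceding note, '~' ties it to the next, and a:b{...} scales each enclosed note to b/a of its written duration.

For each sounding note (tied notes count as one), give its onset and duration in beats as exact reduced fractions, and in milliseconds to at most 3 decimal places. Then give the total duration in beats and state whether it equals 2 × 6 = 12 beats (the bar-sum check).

1) 0.0ms=0b +1146.497ms=3b
2) 1146.497ms=3b +1146.497ms=3b
3) 2292.994ms=6b +1146.497ms=3b
4) 3439.49ms=9b +1146.497ms=3b
Σ=12b of 12 (157bpm 6/8) — PASS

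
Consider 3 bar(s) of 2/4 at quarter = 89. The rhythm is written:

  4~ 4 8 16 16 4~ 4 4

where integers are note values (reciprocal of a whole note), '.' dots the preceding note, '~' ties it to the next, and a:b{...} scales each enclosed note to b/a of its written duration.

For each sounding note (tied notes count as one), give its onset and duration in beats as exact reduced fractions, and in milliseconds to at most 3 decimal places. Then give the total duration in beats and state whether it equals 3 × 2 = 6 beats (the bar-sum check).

1) 0.0ms=0b +1348.315ms=2b
2) 1348.315ms=2b +337.079ms=1/2b
3) 1685.393ms=5/2b +168.539ms=1/4b
4) 1853.933ms=11/4b +168.539ms=1/4b
5) 2022.472ms=3b +1348.315ms=2b
6) 3370.787ms=5b +674.157ms=1b
Σ=6b of 6 (89bpm 2/4) — PASS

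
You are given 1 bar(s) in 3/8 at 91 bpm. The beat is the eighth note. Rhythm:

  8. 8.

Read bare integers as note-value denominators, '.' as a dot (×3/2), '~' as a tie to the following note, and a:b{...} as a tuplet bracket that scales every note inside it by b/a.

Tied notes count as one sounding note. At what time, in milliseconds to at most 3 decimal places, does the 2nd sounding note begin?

note 2 onset = 3/2b = 989.011ms

1. 0.0ms @ 0 + 989.011ms (3/2)
2. 989.011ms @ 3/2 + 989.011ms (3/2)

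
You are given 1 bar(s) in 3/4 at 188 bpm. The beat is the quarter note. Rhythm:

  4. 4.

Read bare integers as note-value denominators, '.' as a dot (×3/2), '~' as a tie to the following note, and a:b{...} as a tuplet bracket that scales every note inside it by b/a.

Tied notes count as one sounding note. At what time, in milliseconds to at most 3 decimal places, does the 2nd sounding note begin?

note 2 onset = 3/2b = 478.723ms

1. 0.0ms @ 0 + 478.723ms (3/2)
2. 478.723ms @ 3/2 + 478.723ms (3/2)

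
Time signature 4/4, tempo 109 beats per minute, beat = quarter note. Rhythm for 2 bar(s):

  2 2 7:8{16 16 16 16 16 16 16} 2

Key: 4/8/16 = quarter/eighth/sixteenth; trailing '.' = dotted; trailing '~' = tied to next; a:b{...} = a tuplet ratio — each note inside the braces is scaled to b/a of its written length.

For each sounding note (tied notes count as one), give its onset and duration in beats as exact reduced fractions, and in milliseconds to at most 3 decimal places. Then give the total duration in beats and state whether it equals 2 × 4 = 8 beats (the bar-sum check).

1) 0.0ms=0b +1100.917ms=2b
2) 1100.917ms=2b +1100.917ms=2b
3) 2201.835ms=4b +157.274ms=2/7b
4) 2359.109ms=30/7b +157.274ms=2/7b
5) 2516.383ms=32/7b +157.274ms=2/7b
6) 2673.657ms=34/7b +157.274ms=2/7b
7) 2830.931ms=36/7b +157.274ms=2/7b
8) 2988.204ms=38/7b +157.274ms=2/7b
9) 3145.478ms=40/7b +157.274ms=2/7b
10) 3302.752ms=6b +1100.917ms=2b
Σ=8b of 8 (109bpm 4/4) — PASS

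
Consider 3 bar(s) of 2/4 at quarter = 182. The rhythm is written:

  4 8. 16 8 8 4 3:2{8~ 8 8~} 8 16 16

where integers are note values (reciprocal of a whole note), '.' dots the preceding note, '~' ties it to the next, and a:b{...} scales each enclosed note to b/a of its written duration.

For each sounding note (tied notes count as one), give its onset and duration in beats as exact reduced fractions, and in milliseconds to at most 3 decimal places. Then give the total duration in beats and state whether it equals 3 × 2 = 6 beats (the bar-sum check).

1) 0.0ms=0b +329.67ms=1b
2) 329.67ms=1b +247.253ms=3/4b
3) 576.923ms=7/4b +82.418ms=1/4b
4) 659.341ms=2b +164.835ms=1/2b
5) 824.176ms=5/2b +164.835ms=1/2b
6) 989.011ms=3b +329.67ms=1b
7) 1318.681ms=4b +219.78ms=2/3b
8) 1538.462ms=14/3b +274.725ms=5/6b
9) 1813.187ms=11/2b +82.418ms=1/4b
10) 1895.604ms=23/4b +82.418ms=1/4b
Σ=6b of 6 (182bpm 2/4) — PASS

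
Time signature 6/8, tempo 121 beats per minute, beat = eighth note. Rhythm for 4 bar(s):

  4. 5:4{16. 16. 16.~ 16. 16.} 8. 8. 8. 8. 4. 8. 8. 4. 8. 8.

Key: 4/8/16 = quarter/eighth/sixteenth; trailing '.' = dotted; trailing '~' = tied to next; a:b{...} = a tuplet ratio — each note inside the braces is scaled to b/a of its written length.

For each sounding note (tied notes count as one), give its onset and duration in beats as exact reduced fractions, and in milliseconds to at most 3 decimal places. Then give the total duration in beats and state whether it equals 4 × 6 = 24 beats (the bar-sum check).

1) 0.0ms=0b +1487.603ms=3b
2) 1487.603ms=3b +297.521ms=3/5b
3) 1785.124ms=18/5b +297.521ms=3/5b
4) 2082.645ms=21/5b +595.041ms=6/5b
5) 2677.686ms=27/5b +297.521ms=3/5b
6) 2975.207ms=6b +743.802ms=3/2b
7) 3719.008ms=15/2b +743.802ms=3/2b
8) 4462.81ms=9b +743.802ms=3/2b
9) 5206.612ms=21/2b +743.802ms=3/2b
10) 5950.413ms=12b +1487.603ms=3b
11) 7438.017ms=15b +743.802ms=3/2b
12) 8181.818ms=33/2b +743.802ms=3/2b
13) 8925.62ms=18b +1487.603ms=3b
14) 10413.223ms=21b +743.802ms=3/2b
15) 11157.025ms=45/2b +743.802ms=3/2b
Σ=24b of 24 (121bpm 6/8) — PASS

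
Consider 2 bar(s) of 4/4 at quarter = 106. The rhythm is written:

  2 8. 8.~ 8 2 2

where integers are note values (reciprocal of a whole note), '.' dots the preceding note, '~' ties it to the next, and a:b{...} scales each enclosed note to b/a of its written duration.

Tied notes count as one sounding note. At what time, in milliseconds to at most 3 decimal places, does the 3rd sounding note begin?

note 3 onset = 11/4b = 1556.604ms

1. 0.0ms @ 0 + 1132.075ms (2)
2. 1132.075ms @ 2 + 424.528ms (3/4)
3. 1556.604ms @ 11/4 + 707.547ms (5/4)
4. 2264.151ms @ 4 + 1132.075ms (2)
5. 3396.226ms @ 6 + 1132.075ms (2)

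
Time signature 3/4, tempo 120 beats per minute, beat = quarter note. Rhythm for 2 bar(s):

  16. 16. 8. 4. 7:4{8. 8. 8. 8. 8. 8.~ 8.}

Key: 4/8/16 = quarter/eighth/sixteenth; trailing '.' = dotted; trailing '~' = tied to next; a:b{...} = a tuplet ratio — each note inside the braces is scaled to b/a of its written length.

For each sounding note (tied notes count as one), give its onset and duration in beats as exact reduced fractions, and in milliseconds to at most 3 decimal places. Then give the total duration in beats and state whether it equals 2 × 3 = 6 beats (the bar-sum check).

1) 0.0ms=0b +187.5ms=3/8b
2) 187.5ms=3/8b +187.5ms=3/8b
3) 375.0ms=3/4b +375.0ms=3/4b
4) 750.0ms=3/2b +750.0ms=3/2b
5) 1500.0ms=3b +214.286ms=3/7b
6) 1714.286ms=24/7b +214.286ms=3/7b
7) 1928.571ms=27/7b +214.286ms=3/7b
8) 2142.857ms=30/7b +214.286ms=3/7b
9) 2357.143ms=33/7b +214.286ms=3/7b
10) 2571.429ms=36/7b +428.571ms=6/7b
Σ=6b of 6 (120bpm 3/4) — PASS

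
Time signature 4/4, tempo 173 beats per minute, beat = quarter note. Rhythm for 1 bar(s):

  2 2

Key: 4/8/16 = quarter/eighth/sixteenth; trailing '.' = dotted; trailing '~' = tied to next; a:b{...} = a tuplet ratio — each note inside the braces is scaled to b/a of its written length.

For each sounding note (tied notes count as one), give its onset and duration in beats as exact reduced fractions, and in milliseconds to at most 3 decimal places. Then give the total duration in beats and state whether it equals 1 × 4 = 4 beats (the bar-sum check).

1) 0.0ms=0b +693.642ms=2b
2) 693.642ms=2b +693.642ms=2b
Σ=4b of 4 (173bpm 4/4) — PASS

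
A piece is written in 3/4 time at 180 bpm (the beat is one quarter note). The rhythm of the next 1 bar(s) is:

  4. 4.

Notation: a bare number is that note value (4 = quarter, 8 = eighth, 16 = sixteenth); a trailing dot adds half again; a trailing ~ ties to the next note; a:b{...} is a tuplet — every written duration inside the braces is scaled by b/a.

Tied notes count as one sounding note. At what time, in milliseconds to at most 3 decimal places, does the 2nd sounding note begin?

1. 0.0ms @ 0 + 500.0ms (3/2)
2. 500.0ms @ 3/2 + 500.0ms (3/2)

note 2 onset = 3/2b = 500.0ms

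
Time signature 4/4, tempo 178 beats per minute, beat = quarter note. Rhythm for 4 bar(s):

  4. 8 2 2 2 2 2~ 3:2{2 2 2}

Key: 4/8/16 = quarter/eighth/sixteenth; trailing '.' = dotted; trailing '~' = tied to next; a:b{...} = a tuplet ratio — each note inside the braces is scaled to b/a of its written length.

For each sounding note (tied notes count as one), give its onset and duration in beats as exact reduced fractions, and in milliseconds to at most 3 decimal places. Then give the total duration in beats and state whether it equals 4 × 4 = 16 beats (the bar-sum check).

1) 0.0ms=0b +505.618ms=3/2b
2) 505.618ms=3/2b +168.539ms=1/2b
3) 674.157ms=2b +674.157ms=2b
4) 1348.315ms=4b +674.157ms=2b
5) 2022.472ms=6b +674.157ms=2b
6) 2696.629ms=8b +674.157ms=2b
7) 3370.787ms=10b +1123.596ms=10/3b
8) 4494.382ms=40/3b +449.438ms=4/3b
9) 4943.82ms=44/3b +449.438ms=4/3b
Σ=16b of 16 (178bpm 4/4) — PASS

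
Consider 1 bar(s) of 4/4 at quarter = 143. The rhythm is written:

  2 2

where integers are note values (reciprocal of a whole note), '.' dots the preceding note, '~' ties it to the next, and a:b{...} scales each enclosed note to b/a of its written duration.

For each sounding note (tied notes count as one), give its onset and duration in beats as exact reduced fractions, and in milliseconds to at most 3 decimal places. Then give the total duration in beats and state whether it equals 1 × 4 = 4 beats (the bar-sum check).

1) 0.0ms=0b +839.161ms=2b
2) 839.161ms=2b +839.161ms=2b
Σ=4b of 4 (143bpm 4/4) — PASS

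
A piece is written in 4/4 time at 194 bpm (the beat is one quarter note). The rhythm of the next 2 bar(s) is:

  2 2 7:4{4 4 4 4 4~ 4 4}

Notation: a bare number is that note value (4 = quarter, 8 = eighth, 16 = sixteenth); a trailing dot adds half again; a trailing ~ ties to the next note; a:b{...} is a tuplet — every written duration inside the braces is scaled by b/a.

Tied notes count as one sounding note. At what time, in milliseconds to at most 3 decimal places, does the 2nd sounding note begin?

note 2 onset = 2b = 618.557ms

1. 0.0ms @ 0 + 618.557ms (2)
2. 618.557ms @ 2 + 618.557ms (2)
3. 1237.113ms @ 4 + 176.73ms (4/7)
4. 1413.844ms @ 32/7 + 176.73ms (4/7)
5. 1590.574ms @ 36/7 + 176.73ms (4/7)
6. 1767.305ms @ 40/7 + 176.73ms (4/7)
7. 1944.035ms @ 44/7 + 353.461ms (8/7)
8. 2297.496ms @ 52/7 + 176.73ms (4/7)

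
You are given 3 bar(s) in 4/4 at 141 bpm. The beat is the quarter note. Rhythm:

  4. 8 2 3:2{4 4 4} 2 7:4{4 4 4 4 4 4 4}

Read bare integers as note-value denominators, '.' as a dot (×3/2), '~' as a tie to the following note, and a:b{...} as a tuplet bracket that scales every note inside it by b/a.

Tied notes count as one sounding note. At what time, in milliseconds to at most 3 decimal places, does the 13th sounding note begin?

1. 0.0ms @ 0 + 638.298ms (3/2)
2. 638.298ms @ 3/2 + 212.766ms (1/2)
3. 851.064ms @ 2 + 851.064ms (2)
4. 1702.128ms @ 4 + 283.688ms (2/3)
5. 1985.816ms @ 14/3 + 283.688ms (2/3)
6. 2269.504ms @ 16/3 + 283.688ms (2/3)
7. 2553.191ms @ 6 + 851.064ms (2)
8. 3404.255ms @ 8 + 243.161ms (4/7)
9. 3647.416ms @ 60/7 + 243.161ms (4/7)
10. 3890.578ms @ 64/7 + 243.161ms (4/7)
11. 4133.739ms @ 68/7 + 243.161ms (4/7)
12. 4376.9ms @ 72/7 + 243.161ms (4/7)
13. 4620.061ms @ 76/7 + 243.161ms (4/7)
14. 4863.222ms @ 80/7 + 243.161ms (4/7)

note 13 onset = 76/7b = 4620.061ms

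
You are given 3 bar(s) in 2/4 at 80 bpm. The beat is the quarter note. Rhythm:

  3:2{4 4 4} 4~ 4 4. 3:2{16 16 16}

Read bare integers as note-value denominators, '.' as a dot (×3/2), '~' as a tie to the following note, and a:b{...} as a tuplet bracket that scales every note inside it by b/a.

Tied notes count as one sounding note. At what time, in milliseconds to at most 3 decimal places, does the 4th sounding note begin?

note 4 onset = 2b = 1500.0ms

1. 0.0ms @ 0 + 500.0ms (2/3)
2. 500.0ms @ 2/3 + 500.0ms (2/3)
3. 1000.0ms @ 4/3 + 500.0ms (2/3)
4. 1500.0ms @ 2 + 1500.0ms (2)
5. 3000.0ms @ 4 + 1125.0ms (3/2)
6. 4125.0ms @ 11/2 + 125.0ms (1/6)
7. 4250.0ms @ 17/3 + 125.0ms (1/6)
8. 4375.0ms @ 35/6 + 125.0ms (1/6)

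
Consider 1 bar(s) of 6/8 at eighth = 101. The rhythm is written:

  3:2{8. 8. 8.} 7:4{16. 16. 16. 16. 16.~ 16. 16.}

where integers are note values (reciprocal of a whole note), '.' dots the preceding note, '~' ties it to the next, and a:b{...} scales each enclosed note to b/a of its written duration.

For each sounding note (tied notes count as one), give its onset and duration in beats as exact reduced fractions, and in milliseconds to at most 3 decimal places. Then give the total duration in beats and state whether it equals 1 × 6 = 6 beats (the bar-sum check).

1) 0.0ms=0b +594.059ms=1b
2) 594.059ms=1b +594.059ms=1b
3) 1188.119ms=2b +594.059ms=1b
4) 1782.178ms=3b +254.597ms=3/7b
5) 2036.775ms=24/7b +254.597ms=3/7b
6) 2291.372ms=27/7b +254.597ms=3/7b
7) 2545.969ms=30/7b +254.597ms=3/7b
8) 2800.566ms=33/7b +509.194ms=6/7b
9) 3309.76ms=39/7b +254.597ms=3/7b
Σ=6b of 6 (101bpm 6/8) — PASS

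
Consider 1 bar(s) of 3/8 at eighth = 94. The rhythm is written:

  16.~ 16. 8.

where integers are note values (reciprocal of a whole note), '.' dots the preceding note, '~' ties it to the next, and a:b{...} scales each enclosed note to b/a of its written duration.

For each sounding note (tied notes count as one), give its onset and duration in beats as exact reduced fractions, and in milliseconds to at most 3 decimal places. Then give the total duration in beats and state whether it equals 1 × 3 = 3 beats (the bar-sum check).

1) 0.0ms=0b +957.447ms=3/2b
2) 957.447ms=3/2b +957.447ms=3/2b
Σ=3b of 3 (94bpm 3/8) — PASS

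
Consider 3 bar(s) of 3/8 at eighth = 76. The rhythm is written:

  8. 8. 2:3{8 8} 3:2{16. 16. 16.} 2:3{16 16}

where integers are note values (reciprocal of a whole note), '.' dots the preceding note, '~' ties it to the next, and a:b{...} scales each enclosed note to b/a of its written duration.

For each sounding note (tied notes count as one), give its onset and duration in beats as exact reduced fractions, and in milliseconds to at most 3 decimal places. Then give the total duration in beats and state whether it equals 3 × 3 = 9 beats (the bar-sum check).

1) 0.0ms=0b +1184.211ms=3/2b
2) 1184.211ms=3/2b +1184.211ms=3/2b
3) 2368.421ms=3b +1184.211ms=3/2b
4) 3552.632ms=9/2b +1184.211ms=3/2b
5) 4736.842ms=6b +394.737ms=1/2b
6) 5131.579ms=13/2b +394.737ms=1/2b
7) 5526.316ms=7b +394.737ms=1/2b
8) 5921.053ms=15/2b +592.105ms=3/4b
9) 6513.158ms=33/4b +592.105ms=3/4b
Σ=9b of 9 (76bpm 3/8) — PASS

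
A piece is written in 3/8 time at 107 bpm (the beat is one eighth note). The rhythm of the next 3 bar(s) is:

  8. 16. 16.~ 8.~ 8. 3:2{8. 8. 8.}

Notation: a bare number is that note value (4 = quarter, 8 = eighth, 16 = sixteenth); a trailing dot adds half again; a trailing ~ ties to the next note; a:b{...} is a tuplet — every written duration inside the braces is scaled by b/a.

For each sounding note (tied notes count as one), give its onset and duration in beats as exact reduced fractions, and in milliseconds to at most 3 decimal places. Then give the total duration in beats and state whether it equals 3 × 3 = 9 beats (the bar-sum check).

1) 0.0ms=0b +841.121ms=3/2b
2) 841.121ms=3/2b +420.561ms=3/4b
3) 1261.682ms=9/4b +2102.804ms=15/4b
4) 3364.486ms=6b +560.748ms=1b
5) 3925.234ms=7b +560.748ms=1b
6) 4485.981ms=8b +560.748ms=1b
Σ=9b of 9 (107bpm 3/8) — PASS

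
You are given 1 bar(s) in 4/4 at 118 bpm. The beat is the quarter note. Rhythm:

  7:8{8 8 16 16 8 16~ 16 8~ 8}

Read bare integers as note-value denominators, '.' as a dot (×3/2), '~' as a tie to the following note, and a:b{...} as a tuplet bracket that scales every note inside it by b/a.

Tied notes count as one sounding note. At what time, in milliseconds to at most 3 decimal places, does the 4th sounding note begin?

1. 0.0ms @ 0 + 290.557ms (4/7)
2. 290.557ms @ 4/7 + 290.557ms (4/7)
3. 581.114ms @ 8/7 + 145.278ms (2/7)
4. 726.392ms @ 10/7 + 145.278ms (2/7)
5. 871.671ms @ 12/7 + 290.557ms (4/7)
6. 1162.228ms @ 16/7 + 290.557ms (4/7)
7. 1452.785ms @ 20/7 + 581.114ms (8/7)

note 4 onset = 10/7b = 726.392ms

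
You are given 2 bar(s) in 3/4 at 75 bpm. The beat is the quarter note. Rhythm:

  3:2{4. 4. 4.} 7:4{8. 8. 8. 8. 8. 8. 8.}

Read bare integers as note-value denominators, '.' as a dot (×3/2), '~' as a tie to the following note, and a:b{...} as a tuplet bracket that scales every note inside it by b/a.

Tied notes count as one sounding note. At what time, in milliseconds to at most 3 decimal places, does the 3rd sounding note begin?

1. 0.0ms @ 0 + 800.0ms (1)
2. 800.0ms @ 1 + 800.0ms (1)
3. 1600.0ms @ 2 + 800.0ms (1)
4. 2400.0ms @ 3 + 342.857ms (3/7)
5. 2742.857ms @ 24/7 + 342.857ms (3/7)
6. 3085.714ms @ 27/7 + 342.857ms (3/7)
7. 3428.571ms @ 30/7 + 342.857ms (3/7)
8. 3771.429ms @ 33/7 + 342.857ms (3/7)
9. 4114.286ms @ 36/7 + 342.857ms (3/7)
10. 4457.143ms @ 39/7 + 342.857ms (3/7)

note 3 onset = 2b = 1600.0ms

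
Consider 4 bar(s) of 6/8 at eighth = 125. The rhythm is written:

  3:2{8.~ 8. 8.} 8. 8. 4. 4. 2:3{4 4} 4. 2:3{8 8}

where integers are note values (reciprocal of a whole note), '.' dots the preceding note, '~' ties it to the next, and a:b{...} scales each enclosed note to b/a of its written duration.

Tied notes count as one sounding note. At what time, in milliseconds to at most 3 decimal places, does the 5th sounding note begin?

note 5 onset = 6b = 2880.0ms

1. 0.0ms @ 0 + 960.0ms (2)
2. 960.0ms @ 2 + 480.0ms (1)
3. 1440.0ms @ 3 + 720.0ms (3/2)
4. 2160.0ms @ 9/2 + 720.0ms (3/2)
5. 2880.0ms @ 6 + 1440.0ms (3)
6. 4320.0ms @ 9 + 1440.0ms (3)
7. 5760.0ms @ 12 + 1440.0ms (3)
8. 7200.0ms @ 15 + 1440.0ms (3)
9. 8640.0ms @ 18 + 1440.0ms (3)
10. 10080.0ms @ 21 + 720.0ms (3/2)
11. 10800.0ms @ 45/2 + 720.0ms (3/2)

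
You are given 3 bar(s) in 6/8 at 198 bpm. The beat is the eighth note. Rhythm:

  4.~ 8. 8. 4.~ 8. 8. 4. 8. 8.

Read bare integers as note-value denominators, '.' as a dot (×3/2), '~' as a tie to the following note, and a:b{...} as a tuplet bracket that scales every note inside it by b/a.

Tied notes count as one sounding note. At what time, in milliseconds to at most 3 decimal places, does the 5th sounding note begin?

note 5 onset = 12b = 3636.364ms

1. 0.0ms @ 0 + 1363.636ms (9/2)
2. 1363.636ms @ 9/2 + 454.545ms (3/2)
3. 1818.182ms @ 6 + 1363.636ms (9/2)
4. 3181.818ms @ 21/2 + 454.545ms (3/2)
5. 3636.364ms @ 12 + 909.091ms (3)
6. 4545.455ms @ 15 + 454.545ms (3/2)
7. 5000.0ms @ 33/2 + 454.545ms (3/2)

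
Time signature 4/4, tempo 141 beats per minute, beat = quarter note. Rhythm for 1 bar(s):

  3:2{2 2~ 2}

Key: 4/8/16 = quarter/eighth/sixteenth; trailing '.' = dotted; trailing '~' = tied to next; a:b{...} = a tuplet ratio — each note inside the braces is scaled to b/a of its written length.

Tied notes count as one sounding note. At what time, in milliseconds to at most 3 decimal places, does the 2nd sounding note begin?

1. 0.0ms @ 0 + 567.376ms (4/3)
2. 567.376ms @ 4/3 + 1134.752ms (8/3)

note 2 onset = 4/3b = 567.376ms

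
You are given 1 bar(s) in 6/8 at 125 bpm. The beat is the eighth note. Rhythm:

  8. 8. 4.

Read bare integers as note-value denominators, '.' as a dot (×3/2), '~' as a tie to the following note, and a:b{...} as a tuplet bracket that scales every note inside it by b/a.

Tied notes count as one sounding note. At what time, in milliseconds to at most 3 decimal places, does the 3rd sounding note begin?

note 3 onset = 3b = 1440.0ms

1. 0.0ms @ 0 + 720.0ms (3/2)
2. 720.0ms @ 3/2 + 720.0ms (3/2)
3. 1440.0ms @ 3 + 1440.0ms (3)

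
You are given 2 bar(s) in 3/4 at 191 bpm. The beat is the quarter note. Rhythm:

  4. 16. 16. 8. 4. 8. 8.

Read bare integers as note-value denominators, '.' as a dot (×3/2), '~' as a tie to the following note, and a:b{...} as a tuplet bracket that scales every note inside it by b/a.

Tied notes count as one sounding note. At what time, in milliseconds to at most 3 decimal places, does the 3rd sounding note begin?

1. 0.0ms @ 0 + 471.204ms (3/2)
2. 471.204ms @ 3/2 + 117.801ms (3/8)
3. 589.005ms @ 15/8 + 117.801ms (3/8)
4. 706.806ms @ 9/4 + 235.602ms (3/4)
5. 942.408ms @ 3 + 471.204ms (3/2)
6. 1413.613ms @ 9/2 + 235.602ms (3/4)
7. 1649.215ms @ 21/4 + 235.602ms (3/4)

note 3 onset = 15/8b = 589.005ms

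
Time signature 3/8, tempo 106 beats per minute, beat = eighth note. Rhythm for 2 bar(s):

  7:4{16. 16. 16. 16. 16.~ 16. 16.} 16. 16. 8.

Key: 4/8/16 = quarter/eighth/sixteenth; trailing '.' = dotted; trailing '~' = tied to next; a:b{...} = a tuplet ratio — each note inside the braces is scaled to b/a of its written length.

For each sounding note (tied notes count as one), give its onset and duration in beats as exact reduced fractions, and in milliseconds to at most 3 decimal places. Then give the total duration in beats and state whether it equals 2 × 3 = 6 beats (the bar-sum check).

1) 0.0ms=0b +242.588ms=3/7b
2) 242.588ms=3/7b +242.588ms=3/7b
3) 485.175ms=6/7b +242.588ms=3/7b
4) 727.763ms=9/7b +242.588ms=3/7b
5) 970.35ms=12/7b +485.175ms=6/7b
6) 1455.526ms=18/7b +242.588ms=3/7b
7) 1698.113ms=3b +424.528ms=3/4b
8) 2122.642ms=15/4b +424.528ms=3/4b
9) 2547.17ms=9/2b +849.057ms=3/2b
Σ=6b of 6 (106bpm 3/8) — PASS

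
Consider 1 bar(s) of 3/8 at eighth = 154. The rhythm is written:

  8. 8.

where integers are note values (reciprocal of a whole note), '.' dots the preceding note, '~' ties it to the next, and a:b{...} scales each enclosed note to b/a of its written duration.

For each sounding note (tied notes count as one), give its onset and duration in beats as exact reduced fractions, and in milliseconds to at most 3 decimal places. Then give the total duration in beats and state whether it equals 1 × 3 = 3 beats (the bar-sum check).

1) 0.0ms=0b +584.416ms=3/2b
2) 584.416ms=3/2b +584.416ms=3/2b
Σ=3b of 3 (154bpm 3/8) — PASS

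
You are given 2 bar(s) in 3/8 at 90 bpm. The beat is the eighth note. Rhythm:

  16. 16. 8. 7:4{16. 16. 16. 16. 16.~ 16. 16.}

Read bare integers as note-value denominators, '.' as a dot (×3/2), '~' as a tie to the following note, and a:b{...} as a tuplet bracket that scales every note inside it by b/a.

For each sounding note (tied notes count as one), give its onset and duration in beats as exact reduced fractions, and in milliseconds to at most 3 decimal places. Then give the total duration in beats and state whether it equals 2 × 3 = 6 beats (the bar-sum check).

1) 0.0ms=0b +500.0ms=3/4b
2) 500.0ms=3/4b +500.0ms=3/4b
3) 1000.0ms=3/2b +1000.0ms=3/2b
4) 2000.0ms=3b +285.714ms=3/7b
5) 2285.714ms=24/7b +285.714ms=3/7b
6) 2571.429ms=27/7b +285.714ms=3/7b
7) 2857.143ms=30/7b +285.714ms=3/7b
8) 3142.857ms=33/7b +571.429ms=6/7b
9) 3714.286ms=39/7b +285.714ms=3/7b
Σ=6b of 6 (90bpm 3/8) — PASS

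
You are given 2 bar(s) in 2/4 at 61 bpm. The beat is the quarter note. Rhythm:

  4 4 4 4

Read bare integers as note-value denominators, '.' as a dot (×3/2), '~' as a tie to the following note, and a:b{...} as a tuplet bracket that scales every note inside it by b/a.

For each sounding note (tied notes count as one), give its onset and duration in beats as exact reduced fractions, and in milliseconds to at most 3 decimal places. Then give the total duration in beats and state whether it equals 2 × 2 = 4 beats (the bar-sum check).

1) 0.0ms=0b +983.607ms=1b
2) 983.607ms=1b +983.607ms=1b
3) 1967.213ms=2b +983.607ms=1b
4) 2950.82ms=3b +983.607ms=1b
Σ=4b of 4 (61bpm 2/4) — PASS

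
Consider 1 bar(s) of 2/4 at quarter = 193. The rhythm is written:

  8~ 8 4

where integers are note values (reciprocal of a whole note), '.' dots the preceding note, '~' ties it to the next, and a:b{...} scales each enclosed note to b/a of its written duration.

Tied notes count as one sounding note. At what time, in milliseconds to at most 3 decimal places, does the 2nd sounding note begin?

note 2 onset = 1b = 310.881ms

1. 0.0ms @ 0 + 310.881ms (1)
2. 310.881ms @ 1 + 310.881ms (1)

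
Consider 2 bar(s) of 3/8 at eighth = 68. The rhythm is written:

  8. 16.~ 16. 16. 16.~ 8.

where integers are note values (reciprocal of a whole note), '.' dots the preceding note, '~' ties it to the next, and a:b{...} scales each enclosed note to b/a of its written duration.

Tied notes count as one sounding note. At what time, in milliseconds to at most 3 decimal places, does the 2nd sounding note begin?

1. 0.0ms @ 0 + 1323.529ms (3/2)
2. 1323.529ms @ 3/2 + 1323.529ms (3/2)
3. 2647.059ms @ 3 + 661.765ms (3/4)
4. 3308.824ms @ 15/4 + 1985.294ms (9/4)

note 2 onset = 3/2b = 1323.529ms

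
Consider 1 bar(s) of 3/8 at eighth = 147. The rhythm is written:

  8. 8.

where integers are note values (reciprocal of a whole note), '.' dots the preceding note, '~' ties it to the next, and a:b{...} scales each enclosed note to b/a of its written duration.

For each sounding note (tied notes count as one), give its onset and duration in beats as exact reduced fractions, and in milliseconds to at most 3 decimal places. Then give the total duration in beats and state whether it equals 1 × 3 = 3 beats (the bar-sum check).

1) 0.0ms=0b +612.245ms=3/2b
2) 612.245ms=3/2b +612.245ms=3/2b
Σ=3b of 3 (147bpm 3/8) — PASS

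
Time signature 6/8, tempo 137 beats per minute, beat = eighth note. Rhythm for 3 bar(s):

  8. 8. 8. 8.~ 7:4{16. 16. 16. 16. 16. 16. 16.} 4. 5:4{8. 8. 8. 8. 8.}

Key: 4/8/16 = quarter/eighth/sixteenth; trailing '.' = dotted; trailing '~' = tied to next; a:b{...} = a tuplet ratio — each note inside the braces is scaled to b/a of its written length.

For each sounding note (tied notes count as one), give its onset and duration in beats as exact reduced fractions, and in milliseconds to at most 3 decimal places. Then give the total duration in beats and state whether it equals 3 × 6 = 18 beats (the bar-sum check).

1) 0.0ms=0b +656.934ms=3/2b
2) 656.934ms=3/2b +656.934ms=3/2b
3) 1313.869ms=3b +656.934ms=3/2b
4) 1970.803ms=9/2b +844.63ms=27/14b
5) 2815.433ms=45/7b +187.696ms=3/7b
6) 3003.128ms=48/7b +187.696ms=3/7b
7) 3190.824ms=51/7b +187.696ms=3/7b
8) 3378.519ms=54/7b +187.696ms=3/7b
9) 3566.215ms=57/7b +187.696ms=3/7b
10) 3753.91ms=60/7b +187.696ms=3/7b
11) 3941.606ms=9b +1313.869ms=3b
12) 5255.474ms=12b +525.547ms=6/5b
13) 5781.022ms=66/5b +525.547ms=6/5b
14) 6306.569ms=72/5b +525.547ms=6/5b
15) 6832.117ms=78/5b +525.547ms=6/5b
16) 7357.664ms=84/5b +525.547ms=6/5b
Σ=18b of 18 (137bpm 6/8) — PASS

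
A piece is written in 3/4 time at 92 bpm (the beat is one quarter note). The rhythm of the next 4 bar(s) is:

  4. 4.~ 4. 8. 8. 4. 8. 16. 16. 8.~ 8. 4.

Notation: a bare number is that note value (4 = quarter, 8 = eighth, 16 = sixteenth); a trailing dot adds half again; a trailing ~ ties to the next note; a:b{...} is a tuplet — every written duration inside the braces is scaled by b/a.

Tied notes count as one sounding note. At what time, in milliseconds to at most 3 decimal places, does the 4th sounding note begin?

note 4 onset = 21/4b = 3423.913ms

1. 0.0ms @ 0 + 978.261ms (3/2)
2. 978.261ms @ 3/2 + 1956.522ms (3)
3. 2934.783ms @ 9/2 + 489.13ms (3/4)
4. 3423.913ms @ 21/4 + 489.13ms (3/4)
5. 3913.043ms @ 6 + 978.261ms (3/2)
6. 4891.304ms @ 15/2 + 489.13ms (3/4)
7. 5380.435ms @ 33/4 + 244.565ms (3/8)
8. 5625.0ms @ 69/8 + 244.565ms (3/8)
9. 5869.565ms @ 9 + 978.261ms (3/2)
10. 6847.826ms @ 21/2 + 978.261ms (3/2)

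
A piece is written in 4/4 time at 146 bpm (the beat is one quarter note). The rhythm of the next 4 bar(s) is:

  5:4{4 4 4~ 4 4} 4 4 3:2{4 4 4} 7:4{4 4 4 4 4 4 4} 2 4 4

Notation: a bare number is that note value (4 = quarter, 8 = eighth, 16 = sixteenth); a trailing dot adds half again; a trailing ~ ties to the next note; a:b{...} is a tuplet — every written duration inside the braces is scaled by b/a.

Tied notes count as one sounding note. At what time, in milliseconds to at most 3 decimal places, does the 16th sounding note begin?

1. 0.0ms @ 0 + 328.767ms (4/5)
2. 328.767ms @ 4/5 + 328.767ms (4/5)
3. 657.534ms @ 8/5 + 657.534ms (8/5)
4. 1315.068ms @ 16/5 + 328.767ms (4/5)
5. 1643.836ms @ 4 + 410.959ms (1)
6. 2054.795ms @ 5 + 410.959ms (1)
7. 2465.753ms @ 6 + 273.973ms (2/3)
8. 2739.726ms @ 20/3 + 273.973ms (2/3)
9. 3013.699ms @ 22/3 + 273.973ms (2/3)
10. 3287.671ms @ 8 + 234.834ms (4/7)
11. 3522.505ms @ 60/7 + 234.834ms (4/7)
12. 3757.339ms @ 64/7 + 234.834ms (4/7)
13. 3992.172ms @ 68/7 + 234.834ms (4/7)
14. 4227.006ms @ 72/7 + 234.834ms (4/7)
15. 4461.84ms @ 76/7 + 234.834ms (4/7)
16. 4696.673ms @ 80/7 + 234.834ms (4/7)
17. 4931.507ms @ 12 + 821.918ms (2)
18. 5753.425ms @ 14 + 410.959ms (1)
19. 6164.384ms @ 15 + 410.959ms (1)

note 16 onset = 80/7b = 4696.673ms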